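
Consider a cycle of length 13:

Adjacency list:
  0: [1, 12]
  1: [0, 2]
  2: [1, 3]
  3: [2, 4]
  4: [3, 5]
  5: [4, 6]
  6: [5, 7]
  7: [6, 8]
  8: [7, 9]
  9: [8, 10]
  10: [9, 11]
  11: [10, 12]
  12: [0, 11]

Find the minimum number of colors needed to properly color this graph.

This is an odd cycle (C_13). Odd cycles are not bipartite (any 2-coloring forces two adjacent vertices to match), and 3 colors suffice.
Chromatic number = 3.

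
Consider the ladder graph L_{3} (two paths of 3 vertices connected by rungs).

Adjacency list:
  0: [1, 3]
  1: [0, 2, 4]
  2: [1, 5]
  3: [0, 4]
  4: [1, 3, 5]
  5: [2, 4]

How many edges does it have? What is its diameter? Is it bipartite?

Ladder graph L_{3}: 3 rungs + 2 * (3-1) path edges = 3 + 4 = 7 edges.
Diameter = 3.
Ladder graphs are bipartite (alternating coloring along each path).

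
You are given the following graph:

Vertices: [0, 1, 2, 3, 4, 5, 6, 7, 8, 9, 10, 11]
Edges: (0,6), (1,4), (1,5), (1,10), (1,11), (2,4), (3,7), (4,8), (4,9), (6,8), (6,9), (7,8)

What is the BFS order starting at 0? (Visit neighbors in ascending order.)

BFS from vertex 0 (neighbors processed in ascending order):
Visit order: 0, 6, 8, 9, 4, 7, 1, 2, 3, 5, 10, 11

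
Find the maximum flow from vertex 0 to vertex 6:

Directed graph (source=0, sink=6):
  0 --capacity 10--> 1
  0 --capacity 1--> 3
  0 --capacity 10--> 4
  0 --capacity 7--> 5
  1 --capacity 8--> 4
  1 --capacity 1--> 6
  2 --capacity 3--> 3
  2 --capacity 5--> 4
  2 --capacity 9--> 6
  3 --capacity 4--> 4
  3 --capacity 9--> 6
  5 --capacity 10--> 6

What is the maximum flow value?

Computing max flow:
  Flow on (0->1): 1/10
  Flow on (0->3): 1/1
  Flow on (0->5): 7/7
  Flow on (1->6): 1/1
  Flow on (3->6): 1/9
  Flow on (5->6): 7/10
Maximum flow = 9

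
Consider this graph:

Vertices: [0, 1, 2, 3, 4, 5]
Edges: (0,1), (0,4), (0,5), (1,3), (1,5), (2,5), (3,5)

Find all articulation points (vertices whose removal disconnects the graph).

An articulation point is a vertex whose removal disconnects the graph.
Articulation points: [0, 5]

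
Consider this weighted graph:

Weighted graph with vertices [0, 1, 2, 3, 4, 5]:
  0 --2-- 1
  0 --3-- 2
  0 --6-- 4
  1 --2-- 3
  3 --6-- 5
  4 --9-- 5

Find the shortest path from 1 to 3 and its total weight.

Using Dijkstra's algorithm from vertex 1:
Shortest path: 1 -> 3
Total weight: 2 = 2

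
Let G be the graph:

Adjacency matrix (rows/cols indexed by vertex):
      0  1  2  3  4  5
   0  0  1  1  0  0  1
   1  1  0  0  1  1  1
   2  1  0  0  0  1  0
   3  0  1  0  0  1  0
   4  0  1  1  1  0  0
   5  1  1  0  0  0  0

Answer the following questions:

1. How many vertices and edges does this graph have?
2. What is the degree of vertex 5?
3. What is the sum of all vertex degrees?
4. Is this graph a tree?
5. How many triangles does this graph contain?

Count: 6 vertices, 8 edges.
Vertex 5 has neighbors [0, 1], degree = 2.
Handshaking lemma: 2 * 8 = 16.
A tree on 6 vertices has 5 edges. This graph has 8 edges (3 extra). Not a tree.
Number of triangles = 2.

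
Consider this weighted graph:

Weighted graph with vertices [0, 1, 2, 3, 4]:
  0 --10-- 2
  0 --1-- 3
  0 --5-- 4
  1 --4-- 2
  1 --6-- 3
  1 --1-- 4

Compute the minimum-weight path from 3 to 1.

Using Dijkstra's algorithm from vertex 3:
Shortest path: 3 -> 1
Total weight: 6 = 6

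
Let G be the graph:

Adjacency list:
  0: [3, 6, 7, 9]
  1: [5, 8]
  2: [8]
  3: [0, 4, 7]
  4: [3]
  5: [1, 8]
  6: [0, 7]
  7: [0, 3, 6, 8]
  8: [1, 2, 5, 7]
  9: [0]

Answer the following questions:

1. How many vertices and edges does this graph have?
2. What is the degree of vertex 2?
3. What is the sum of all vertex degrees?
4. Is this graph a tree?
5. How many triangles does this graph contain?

Count: 10 vertices, 12 edges.
Vertex 2 has neighbors [8], degree = 1.
Handshaking lemma: 2 * 12 = 24.
A tree on 10 vertices has 9 edges. This graph has 12 edges (3 extra). Not a tree.
Number of triangles = 3.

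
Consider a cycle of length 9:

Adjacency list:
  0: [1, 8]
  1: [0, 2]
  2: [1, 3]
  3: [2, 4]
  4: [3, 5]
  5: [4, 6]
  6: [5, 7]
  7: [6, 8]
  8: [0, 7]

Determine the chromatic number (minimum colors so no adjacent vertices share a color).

This is an odd cycle (C_9). Odd cycles are not bipartite (any 2-coloring forces two adjacent vertices to match), and 3 colors suffice.
Chromatic number = 3.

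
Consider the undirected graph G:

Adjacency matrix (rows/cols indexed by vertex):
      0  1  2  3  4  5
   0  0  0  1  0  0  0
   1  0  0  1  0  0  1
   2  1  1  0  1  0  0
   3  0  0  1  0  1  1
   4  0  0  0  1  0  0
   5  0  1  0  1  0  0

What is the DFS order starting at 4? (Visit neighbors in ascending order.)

DFS from vertex 4 (neighbors processed in ascending order):
Visit order: 4, 3, 2, 0, 1, 5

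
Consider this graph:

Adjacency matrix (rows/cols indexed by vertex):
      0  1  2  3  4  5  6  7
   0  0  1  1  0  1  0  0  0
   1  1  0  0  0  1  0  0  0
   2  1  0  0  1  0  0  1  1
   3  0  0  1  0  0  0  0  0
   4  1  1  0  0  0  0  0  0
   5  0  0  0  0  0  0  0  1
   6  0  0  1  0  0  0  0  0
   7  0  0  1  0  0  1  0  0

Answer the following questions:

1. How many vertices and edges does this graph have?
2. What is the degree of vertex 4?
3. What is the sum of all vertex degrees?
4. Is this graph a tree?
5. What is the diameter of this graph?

Count: 8 vertices, 8 edges.
Vertex 4 has neighbors [0, 1], degree = 2.
Handshaking lemma: 2 * 8 = 16.
A tree on 8 vertices has 7 edges. This graph has 8 edges (1 extra). Not a tree.
Diameter (longest shortest path) = 4.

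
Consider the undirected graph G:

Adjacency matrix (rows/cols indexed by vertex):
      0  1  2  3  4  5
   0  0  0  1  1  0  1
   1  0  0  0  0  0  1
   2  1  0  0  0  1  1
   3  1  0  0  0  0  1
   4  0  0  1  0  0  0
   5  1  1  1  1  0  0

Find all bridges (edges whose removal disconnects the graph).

A bridge is an edge whose removal increases the number of connected components.
Bridges found: (1,5), (2,4)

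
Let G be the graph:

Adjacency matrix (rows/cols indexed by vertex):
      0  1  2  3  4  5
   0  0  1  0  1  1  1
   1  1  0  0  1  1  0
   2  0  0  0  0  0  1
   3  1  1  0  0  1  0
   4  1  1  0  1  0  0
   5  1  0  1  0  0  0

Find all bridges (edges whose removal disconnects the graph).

A bridge is an edge whose removal increases the number of connected components.
Bridges found: (0,5), (2,5)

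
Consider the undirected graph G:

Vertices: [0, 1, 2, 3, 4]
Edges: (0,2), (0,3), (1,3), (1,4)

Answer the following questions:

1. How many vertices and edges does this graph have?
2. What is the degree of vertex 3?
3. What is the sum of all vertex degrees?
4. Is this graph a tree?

Count: 5 vertices, 4 edges.
Vertex 3 has neighbors [0, 1], degree = 2.
Handshaking lemma: 2 * 4 = 8.
A graph is a tree iff it is connected and has exactly n-1 edges. This graph is connected (all 5 vertices in one component) and has 5-1 = 4 edges. It is a tree.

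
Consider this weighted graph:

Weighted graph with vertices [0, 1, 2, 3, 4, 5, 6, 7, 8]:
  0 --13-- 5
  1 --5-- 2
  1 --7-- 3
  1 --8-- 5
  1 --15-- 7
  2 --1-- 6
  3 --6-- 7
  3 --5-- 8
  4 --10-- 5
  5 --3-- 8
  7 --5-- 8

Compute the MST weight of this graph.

Applying Kruskal's algorithm (sort edges by weight, add if no cycle):
  Add (2,6) w=1
  Add (5,8) w=3
  Add (1,2) w=5
  Add (3,8) w=5
  Add (7,8) w=5
  Skip (3,7) w=6 (creates cycle)
  Add (1,3) w=7
  Skip (1,5) w=8 (creates cycle)
  Add (4,5) w=10
  Add (0,5) w=13
  Skip (1,7) w=15 (creates cycle)
MST weight = 49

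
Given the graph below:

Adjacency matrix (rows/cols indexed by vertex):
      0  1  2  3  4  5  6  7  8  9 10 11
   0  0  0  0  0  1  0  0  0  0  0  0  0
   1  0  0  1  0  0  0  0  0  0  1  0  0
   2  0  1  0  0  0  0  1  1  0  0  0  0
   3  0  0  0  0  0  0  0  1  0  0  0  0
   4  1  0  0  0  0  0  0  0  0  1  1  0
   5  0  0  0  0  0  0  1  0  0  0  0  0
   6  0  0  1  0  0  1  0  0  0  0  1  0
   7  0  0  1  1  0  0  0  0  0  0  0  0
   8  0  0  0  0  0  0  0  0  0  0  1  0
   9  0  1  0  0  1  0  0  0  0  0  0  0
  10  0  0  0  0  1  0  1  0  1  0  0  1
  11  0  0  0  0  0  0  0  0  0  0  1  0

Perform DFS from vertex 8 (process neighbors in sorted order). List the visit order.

DFS from vertex 8 (neighbors processed in ascending order):
Visit order: 8, 10, 4, 0, 9, 1, 2, 6, 5, 7, 3, 11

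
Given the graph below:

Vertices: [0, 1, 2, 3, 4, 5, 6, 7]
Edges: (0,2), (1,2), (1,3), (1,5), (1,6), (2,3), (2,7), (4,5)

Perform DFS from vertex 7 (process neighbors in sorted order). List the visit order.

DFS from vertex 7 (neighbors processed in ascending order):
Visit order: 7, 2, 0, 1, 3, 5, 4, 6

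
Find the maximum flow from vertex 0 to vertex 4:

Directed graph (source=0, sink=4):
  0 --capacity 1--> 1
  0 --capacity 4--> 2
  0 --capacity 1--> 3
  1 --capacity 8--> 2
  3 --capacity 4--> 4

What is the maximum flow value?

Computing max flow:
  Flow on (0->3): 1/1
  Flow on (3->4): 1/4
Maximum flow = 1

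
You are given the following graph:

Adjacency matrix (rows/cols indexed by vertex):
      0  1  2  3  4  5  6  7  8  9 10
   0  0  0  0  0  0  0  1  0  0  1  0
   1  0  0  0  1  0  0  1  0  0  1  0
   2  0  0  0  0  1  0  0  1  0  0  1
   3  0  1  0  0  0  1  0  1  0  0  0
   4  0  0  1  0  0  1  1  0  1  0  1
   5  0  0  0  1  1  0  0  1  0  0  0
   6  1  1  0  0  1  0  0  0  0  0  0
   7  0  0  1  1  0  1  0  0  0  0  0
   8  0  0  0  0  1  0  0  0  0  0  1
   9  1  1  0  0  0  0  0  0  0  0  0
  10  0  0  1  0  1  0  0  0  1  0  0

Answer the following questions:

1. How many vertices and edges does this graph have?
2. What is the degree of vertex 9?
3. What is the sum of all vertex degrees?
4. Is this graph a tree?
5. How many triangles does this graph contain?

Count: 11 vertices, 16 edges.
Vertex 9 has neighbors [0, 1], degree = 2.
Handshaking lemma: 2 * 16 = 32.
A tree on 11 vertices has 10 edges. This graph has 16 edges (6 extra). Not a tree.
Number of triangles = 3.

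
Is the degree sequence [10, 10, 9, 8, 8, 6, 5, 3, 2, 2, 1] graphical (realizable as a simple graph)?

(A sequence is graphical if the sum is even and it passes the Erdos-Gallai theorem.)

Sum of degrees = 64. Sum is even but fails Erdos-Gallai. The sequence is NOT graphical.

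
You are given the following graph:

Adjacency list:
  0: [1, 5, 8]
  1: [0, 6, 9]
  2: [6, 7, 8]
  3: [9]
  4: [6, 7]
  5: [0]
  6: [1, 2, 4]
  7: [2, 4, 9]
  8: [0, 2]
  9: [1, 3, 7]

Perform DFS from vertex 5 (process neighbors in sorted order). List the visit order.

DFS from vertex 5 (neighbors processed in ascending order):
Visit order: 5, 0, 1, 6, 2, 7, 4, 9, 3, 8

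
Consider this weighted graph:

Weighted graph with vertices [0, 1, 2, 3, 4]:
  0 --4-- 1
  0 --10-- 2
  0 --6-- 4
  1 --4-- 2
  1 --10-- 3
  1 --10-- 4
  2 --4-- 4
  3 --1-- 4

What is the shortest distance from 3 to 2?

Using Dijkstra's algorithm from vertex 3:
Shortest path: 3 -> 4 -> 2
Total weight: 1 + 4 = 5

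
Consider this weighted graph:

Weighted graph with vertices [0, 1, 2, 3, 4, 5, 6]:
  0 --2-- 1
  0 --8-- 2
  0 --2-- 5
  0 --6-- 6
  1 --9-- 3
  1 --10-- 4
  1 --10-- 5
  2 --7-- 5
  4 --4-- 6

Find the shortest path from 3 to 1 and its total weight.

Using Dijkstra's algorithm from vertex 3:
Shortest path: 3 -> 1
Total weight: 9 = 9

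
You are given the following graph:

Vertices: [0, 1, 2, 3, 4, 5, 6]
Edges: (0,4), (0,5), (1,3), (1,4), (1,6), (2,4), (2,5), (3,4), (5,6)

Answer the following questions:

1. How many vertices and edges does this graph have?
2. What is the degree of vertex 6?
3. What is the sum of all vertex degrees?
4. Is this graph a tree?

Count: 7 vertices, 9 edges.
Vertex 6 has neighbors [1, 5], degree = 2.
Handshaking lemma: 2 * 9 = 18.
A tree on 7 vertices has 6 edges. This graph has 9 edges (3 extra). Not a tree.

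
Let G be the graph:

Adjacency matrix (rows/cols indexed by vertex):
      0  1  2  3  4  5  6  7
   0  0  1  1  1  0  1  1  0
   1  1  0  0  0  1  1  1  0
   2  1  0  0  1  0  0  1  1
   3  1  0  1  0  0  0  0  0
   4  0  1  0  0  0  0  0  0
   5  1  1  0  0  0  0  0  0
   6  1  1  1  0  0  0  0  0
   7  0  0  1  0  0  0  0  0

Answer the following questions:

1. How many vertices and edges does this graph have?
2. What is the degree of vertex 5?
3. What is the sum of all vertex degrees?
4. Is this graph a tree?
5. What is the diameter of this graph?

Count: 8 vertices, 11 edges.
Vertex 5 has neighbors [0, 1], degree = 2.
Handshaking lemma: 2 * 11 = 22.
A tree on 8 vertices has 7 edges. This graph has 11 edges (4 extra). Not a tree.
Diameter (longest shortest path) = 4.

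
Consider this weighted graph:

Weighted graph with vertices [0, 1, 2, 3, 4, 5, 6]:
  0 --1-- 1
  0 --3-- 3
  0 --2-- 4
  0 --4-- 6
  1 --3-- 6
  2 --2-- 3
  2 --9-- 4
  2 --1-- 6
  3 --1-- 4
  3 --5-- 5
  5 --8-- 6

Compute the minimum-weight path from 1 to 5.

Using Dijkstra's algorithm from vertex 1:
Shortest path: 1 -> 0 -> 3 -> 5
Total weight: 1 + 3 + 5 = 9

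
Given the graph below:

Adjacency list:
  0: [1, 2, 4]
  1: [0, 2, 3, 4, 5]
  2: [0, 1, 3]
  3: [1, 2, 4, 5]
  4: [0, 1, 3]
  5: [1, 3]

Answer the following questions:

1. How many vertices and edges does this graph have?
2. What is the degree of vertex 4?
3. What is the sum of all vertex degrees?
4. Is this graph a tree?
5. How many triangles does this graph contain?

Count: 6 vertices, 10 edges.
Vertex 4 has neighbors [0, 1, 3], degree = 3.
Handshaking lemma: 2 * 10 = 20.
A tree on 6 vertices has 5 edges. This graph has 10 edges (5 extra). Not a tree.
Number of triangles = 5.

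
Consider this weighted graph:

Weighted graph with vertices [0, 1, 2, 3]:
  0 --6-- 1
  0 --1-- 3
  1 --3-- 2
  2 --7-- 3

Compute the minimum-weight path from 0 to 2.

Using Dijkstra's algorithm from vertex 0:
Shortest path: 0 -> 3 -> 2
Total weight: 1 + 7 = 8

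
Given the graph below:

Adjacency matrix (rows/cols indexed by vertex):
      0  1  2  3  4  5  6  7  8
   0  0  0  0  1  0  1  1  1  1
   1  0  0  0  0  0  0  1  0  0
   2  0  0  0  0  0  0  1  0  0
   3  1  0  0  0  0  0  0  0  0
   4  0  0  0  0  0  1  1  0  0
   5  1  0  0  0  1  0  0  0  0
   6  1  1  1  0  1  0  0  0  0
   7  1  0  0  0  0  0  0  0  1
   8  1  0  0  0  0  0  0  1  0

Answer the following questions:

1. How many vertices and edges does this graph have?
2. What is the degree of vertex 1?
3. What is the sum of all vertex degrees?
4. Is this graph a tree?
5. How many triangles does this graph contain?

Count: 9 vertices, 10 edges.
Vertex 1 has neighbors [6], degree = 1.
Handshaking lemma: 2 * 10 = 20.
A tree on 9 vertices has 8 edges. This graph has 10 edges (2 extra). Not a tree.
Number of triangles = 1.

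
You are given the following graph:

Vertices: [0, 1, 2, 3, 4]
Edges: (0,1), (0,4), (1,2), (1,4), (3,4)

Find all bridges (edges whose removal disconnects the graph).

A bridge is an edge whose removal increases the number of connected components.
Bridges found: (1,2), (3,4)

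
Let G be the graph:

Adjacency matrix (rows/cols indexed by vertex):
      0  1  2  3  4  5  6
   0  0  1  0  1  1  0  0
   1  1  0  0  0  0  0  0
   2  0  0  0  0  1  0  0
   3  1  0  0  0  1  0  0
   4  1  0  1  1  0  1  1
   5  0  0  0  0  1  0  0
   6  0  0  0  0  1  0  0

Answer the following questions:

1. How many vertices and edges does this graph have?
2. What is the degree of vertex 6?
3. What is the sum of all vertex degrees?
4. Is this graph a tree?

Count: 7 vertices, 7 edges.
Vertex 6 has neighbors [4], degree = 1.
Handshaking lemma: 2 * 7 = 14.
A tree on 7 vertices has 6 edges. This graph has 7 edges (1 extra). Not a tree.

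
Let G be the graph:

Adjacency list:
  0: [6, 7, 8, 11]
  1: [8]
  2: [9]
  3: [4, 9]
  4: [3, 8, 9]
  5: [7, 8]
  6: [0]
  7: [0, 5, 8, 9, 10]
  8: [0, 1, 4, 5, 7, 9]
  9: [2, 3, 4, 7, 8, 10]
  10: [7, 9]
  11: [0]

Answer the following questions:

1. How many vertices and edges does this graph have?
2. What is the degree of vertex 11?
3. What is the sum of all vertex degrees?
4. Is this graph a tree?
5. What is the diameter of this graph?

Count: 12 vertices, 17 edges.
Vertex 11 has neighbors [0], degree = 1.
Handshaking lemma: 2 * 17 = 34.
A tree on 12 vertices has 11 edges. This graph has 17 edges (6 extra). Not a tree.
Diameter (longest shortest path) = 4.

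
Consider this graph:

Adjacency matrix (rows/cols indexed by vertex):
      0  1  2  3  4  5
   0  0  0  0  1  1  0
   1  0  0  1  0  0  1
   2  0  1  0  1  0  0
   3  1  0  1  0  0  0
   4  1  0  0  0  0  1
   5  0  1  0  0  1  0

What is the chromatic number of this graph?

The graph has a maximum clique of size 2 (lower bound on chromatic number).
A valid 2-coloring: {0: 0, 1: 1, 2: 0, 3: 1, 4: 1, 5: 0}.
Chromatic number = 2.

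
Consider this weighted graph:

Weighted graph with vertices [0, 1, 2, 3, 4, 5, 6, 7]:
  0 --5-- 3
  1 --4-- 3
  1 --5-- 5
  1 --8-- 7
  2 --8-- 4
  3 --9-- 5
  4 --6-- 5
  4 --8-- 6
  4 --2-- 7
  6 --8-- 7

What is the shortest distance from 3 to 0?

Using Dijkstra's algorithm from vertex 3:
Shortest path: 3 -> 0
Total weight: 5 = 5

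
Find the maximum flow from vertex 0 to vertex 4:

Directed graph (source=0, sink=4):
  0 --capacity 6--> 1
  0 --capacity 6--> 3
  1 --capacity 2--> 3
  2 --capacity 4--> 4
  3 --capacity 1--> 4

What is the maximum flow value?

Computing max flow:
  Flow on (0->1): 1/6
  Flow on (1->3): 1/2
  Flow on (3->4): 1/1
Maximum flow = 1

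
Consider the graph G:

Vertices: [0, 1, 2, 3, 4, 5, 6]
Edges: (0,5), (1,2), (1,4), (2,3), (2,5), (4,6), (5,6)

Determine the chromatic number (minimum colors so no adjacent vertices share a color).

The graph has a maximum clique of size 2 (lower bound on chromatic number).
A valid 3-coloring: {0: 0, 1: 1, 2: 0, 3: 1, 4: 0, 5: 1, 6: 2}.
No proper 2-coloring exists (verified by exhaustive search).
Chromatic number = 3.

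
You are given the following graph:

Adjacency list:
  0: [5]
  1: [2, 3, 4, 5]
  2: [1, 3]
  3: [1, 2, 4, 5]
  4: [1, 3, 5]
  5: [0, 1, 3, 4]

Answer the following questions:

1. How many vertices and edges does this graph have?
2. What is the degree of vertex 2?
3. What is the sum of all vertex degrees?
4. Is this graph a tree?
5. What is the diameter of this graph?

Count: 6 vertices, 9 edges.
Vertex 2 has neighbors [1, 3], degree = 2.
Handshaking lemma: 2 * 9 = 18.
A tree on 6 vertices has 5 edges. This graph has 9 edges (4 extra). Not a tree.
Diameter (longest shortest path) = 3.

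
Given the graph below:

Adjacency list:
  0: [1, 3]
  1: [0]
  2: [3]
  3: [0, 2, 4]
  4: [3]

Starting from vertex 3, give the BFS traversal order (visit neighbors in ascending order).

BFS from vertex 3 (neighbors processed in ascending order):
Visit order: 3, 0, 2, 4, 1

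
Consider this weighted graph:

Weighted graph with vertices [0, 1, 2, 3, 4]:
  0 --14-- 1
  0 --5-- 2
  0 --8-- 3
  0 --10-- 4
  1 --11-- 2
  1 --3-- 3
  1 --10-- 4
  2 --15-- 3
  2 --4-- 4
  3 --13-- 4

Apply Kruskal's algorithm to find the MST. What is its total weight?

Applying Kruskal's algorithm (sort edges by weight, add if no cycle):
  Add (1,3) w=3
  Add (2,4) w=4
  Add (0,2) w=5
  Add (0,3) w=8
  Skip (0,4) w=10 (creates cycle)
  Skip (1,4) w=10 (creates cycle)
  Skip (1,2) w=11 (creates cycle)
  Skip (3,4) w=13 (creates cycle)
  Skip (0,1) w=14 (creates cycle)
  Skip (2,3) w=15 (creates cycle)
MST weight = 20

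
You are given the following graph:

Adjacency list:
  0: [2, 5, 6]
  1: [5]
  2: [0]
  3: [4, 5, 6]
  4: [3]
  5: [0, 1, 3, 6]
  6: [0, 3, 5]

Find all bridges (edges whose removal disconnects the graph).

A bridge is an edge whose removal increases the number of connected components.
Bridges found: (0,2), (1,5), (3,4)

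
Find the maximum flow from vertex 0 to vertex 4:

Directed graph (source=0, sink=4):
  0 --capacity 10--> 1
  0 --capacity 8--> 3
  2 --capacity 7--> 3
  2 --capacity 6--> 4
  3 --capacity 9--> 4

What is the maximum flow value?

Computing max flow:
  Flow on (0->3): 8/8
  Flow on (3->4): 8/9
Maximum flow = 8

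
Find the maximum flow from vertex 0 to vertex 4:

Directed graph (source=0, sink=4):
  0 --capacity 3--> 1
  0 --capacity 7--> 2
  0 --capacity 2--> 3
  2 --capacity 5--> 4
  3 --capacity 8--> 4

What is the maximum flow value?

Computing max flow:
  Flow on (0->2): 5/7
  Flow on (0->3): 2/2
  Flow on (2->4): 5/5
  Flow on (3->4): 2/8
Maximum flow = 7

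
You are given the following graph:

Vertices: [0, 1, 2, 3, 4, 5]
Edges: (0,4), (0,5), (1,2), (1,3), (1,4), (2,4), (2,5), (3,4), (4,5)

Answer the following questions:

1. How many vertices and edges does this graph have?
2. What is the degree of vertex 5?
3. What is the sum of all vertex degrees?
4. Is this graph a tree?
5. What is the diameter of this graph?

Count: 6 vertices, 9 edges.
Vertex 5 has neighbors [0, 2, 4], degree = 3.
Handshaking lemma: 2 * 9 = 18.
A tree on 6 vertices has 5 edges. This graph has 9 edges (4 extra). Not a tree.
Diameter (longest shortest path) = 2.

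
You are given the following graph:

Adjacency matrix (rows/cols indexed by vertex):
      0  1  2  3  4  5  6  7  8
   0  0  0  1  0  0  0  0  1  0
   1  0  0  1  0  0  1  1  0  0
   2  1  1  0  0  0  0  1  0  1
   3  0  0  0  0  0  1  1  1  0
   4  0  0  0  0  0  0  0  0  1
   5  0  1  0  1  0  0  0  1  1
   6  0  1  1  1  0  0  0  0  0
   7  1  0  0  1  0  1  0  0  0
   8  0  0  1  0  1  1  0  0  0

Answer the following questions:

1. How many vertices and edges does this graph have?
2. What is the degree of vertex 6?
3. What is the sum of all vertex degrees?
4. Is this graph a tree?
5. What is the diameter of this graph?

Count: 9 vertices, 13 edges.
Vertex 6 has neighbors [1, 2, 3], degree = 3.
Handshaking lemma: 2 * 13 = 26.
A tree on 9 vertices has 8 edges. This graph has 13 edges (5 extra). Not a tree.
Diameter (longest shortest path) = 3.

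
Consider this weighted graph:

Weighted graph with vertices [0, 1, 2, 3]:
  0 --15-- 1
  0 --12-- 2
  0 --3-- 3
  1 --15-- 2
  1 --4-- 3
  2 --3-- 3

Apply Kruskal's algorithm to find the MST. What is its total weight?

Applying Kruskal's algorithm (sort edges by weight, add if no cycle):
  Add (0,3) w=3
  Add (2,3) w=3
  Add (1,3) w=4
  Skip (0,2) w=12 (creates cycle)
  Skip (0,1) w=15 (creates cycle)
  Skip (1,2) w=15 (creates cycle)
MST weight = 10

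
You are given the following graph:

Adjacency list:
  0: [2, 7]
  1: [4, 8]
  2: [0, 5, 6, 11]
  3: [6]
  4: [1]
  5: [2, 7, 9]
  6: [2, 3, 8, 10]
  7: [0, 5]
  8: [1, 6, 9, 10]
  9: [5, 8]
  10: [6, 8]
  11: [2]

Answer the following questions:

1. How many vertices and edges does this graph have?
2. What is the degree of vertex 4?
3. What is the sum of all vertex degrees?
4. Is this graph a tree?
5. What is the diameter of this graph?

Count: 12 vertices, 14 edges.
Vertex 4 has neighbors [1], degree = 1.
Handshaking lemma: 2 * 14 = 28.
A tree on 12 vertices has 11 edges. This graph has 14 edges (3 extra). Not a tree.
Diameter (longest shortest path) = 5.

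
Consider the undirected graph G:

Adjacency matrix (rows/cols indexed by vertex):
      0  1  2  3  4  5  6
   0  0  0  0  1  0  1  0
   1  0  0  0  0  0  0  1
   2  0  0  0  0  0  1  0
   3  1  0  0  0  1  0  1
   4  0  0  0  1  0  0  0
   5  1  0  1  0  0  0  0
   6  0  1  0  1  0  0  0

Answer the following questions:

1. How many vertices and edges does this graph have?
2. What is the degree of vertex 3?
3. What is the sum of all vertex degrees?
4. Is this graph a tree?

Count: 7 vertices, 6 edges.
Vertex 3 has neighbors [0, 4, 6], degree = 3.
Handshaking lemma: 2 * 6 = 12.
A graph is a tree iff it is connected and has exactly n-1 edges. This graph is connected (all 7 vertices in one component) and has 7-1 = 6 edges. It is a tree.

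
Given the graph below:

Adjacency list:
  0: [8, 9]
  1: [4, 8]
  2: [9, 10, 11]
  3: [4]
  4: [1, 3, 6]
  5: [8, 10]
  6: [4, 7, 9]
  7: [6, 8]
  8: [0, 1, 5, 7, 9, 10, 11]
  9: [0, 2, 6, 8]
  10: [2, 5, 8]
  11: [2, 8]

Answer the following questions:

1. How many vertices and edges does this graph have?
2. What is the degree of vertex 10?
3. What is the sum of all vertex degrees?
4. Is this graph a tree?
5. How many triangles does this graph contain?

Count: 12 vertices, 17 edges.
Vertex 10 has neighbors [2, 5, 8], degree = 3.
Handshaking lemma: 2 * 17 = 34.
A tree on 12 vertices has 11 edges. This graph has 17 edges (6 extra). Not a tree.
Number of triangles = 2.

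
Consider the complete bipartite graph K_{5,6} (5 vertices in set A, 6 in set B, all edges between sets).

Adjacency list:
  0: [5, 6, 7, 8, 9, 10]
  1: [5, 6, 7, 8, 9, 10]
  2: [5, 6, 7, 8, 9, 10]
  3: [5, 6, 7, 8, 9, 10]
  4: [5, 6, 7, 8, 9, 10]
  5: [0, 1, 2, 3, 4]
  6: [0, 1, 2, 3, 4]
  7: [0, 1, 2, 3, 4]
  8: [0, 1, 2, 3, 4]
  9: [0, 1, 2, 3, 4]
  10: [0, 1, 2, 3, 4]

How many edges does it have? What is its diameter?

K_{5,6} has 5 * 6 = 30 edges.
Any vertex reaches any opposite-side vertex in 1 step; same-side vertices reach in 2 steps via any opposite-side vertex.
Diameter = 2.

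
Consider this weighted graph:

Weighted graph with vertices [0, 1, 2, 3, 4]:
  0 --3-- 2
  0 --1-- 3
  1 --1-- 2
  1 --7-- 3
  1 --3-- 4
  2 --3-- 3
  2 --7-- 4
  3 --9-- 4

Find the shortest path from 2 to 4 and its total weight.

Using Dijkstra's algorithm from vertex 2:
Shortest path: 2 -> 1 -> 4
Total weight: 1 + 3 = 4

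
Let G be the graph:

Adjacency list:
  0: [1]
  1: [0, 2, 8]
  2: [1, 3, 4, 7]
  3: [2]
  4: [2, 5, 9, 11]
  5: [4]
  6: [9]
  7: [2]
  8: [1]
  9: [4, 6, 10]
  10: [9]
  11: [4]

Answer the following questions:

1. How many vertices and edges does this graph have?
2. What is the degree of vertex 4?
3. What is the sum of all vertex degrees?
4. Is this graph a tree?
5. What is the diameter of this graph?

Count: 12 vertices, 11 edges.
Vertex 4 has neighbors [2, 5, 9, 11], degree = 4.
Handshaking lemma: 2 * 11 = 22.
A graph is a tree iff it is connected and has exactly n-1 edges. This graph is connected (all 12 vertices in one component) and has 12-1 = 11 edges. It is a tree.
Diameter (longest shortest path) = 5.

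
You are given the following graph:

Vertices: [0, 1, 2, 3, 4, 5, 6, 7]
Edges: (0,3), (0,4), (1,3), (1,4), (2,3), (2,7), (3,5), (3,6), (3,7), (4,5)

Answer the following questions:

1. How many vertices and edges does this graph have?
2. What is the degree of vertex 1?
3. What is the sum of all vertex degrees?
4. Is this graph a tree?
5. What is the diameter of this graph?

Count: 8 vertices, 10 edges.
Vertex 1 has neighbors [3, 4], degree = 2.
Handshaking lemma: 2 * 10 = 20.
A tree on 8 vertices has 7 edges. This graph has 10 edges (3 extra). Not a tree.
Diameter (longest shortest path) = 3.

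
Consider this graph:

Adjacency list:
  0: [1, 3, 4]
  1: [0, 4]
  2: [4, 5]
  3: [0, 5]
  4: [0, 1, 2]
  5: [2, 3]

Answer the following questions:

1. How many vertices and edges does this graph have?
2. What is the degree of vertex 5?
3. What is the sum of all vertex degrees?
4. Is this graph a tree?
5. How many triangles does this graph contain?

Count: 6 vertices, 7 edges.
Vertex 5 has neighbors [2, 3], degree = 2.
Handshaking lemma: 2 * 7 = 14.
A tree on 6 vertices has 5 edges. This graph has 7 edges (2 extra). Not a tree.
Number of triangles = 1.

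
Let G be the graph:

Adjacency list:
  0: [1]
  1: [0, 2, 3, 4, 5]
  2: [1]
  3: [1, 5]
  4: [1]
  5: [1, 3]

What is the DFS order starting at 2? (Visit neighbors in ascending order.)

DFS from vertex 2 (neighbors processed in ascending order):
Visit order: 2, 1, 0, 3, 5, 4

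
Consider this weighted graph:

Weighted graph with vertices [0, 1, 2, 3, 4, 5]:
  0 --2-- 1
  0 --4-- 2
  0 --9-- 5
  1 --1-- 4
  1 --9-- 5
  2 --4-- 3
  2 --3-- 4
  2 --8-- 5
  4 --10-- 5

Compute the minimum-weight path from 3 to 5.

Using Dijkstra's algorithm from vertex 3:
Shortest path: 3 -> 2 -> 5
Total weight: 4 + 8 = 12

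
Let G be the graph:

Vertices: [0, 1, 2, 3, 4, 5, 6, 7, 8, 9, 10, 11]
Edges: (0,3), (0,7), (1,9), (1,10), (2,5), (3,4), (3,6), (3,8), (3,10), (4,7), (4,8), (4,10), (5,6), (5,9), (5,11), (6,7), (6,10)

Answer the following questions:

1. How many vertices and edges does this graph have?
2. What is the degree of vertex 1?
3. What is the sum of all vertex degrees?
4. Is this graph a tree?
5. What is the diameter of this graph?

Count: 12 vertices, 17 edges.
Vertex 1 has neighbors [9, 10], degree = 2.
Handshaking lemma: 2 * 17 = 34.
A tree on 12 vertices has 11 edges. This graph has 17 edges (6 extra). Not a tree.
Diameter (longest shortest path) = 4.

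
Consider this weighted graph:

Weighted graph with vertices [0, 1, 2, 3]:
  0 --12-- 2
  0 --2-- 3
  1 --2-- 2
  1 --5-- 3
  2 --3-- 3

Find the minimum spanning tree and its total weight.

Applying Kruskal's algorithm (sort edges by weight, add if no cycle):
  Add (0,3) w=2
  Add (1,2) w=2
  Add (2,3) w=3
  Skip (1,3) w=5 (creates cycle)
  Skip (0,2) w=12 (creates cycle)
MST weight = 7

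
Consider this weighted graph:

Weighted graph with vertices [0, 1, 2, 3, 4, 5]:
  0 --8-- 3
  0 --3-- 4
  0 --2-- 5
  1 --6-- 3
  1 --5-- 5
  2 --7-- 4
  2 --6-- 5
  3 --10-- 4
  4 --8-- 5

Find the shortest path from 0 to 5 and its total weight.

Using Dijkstra's algorithm from vertex 0:
Shortest path: 0 -> 5
Total weight: 2 = 2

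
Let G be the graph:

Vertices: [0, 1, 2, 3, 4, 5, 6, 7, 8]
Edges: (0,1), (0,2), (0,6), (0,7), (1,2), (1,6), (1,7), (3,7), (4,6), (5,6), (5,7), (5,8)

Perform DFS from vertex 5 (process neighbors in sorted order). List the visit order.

DFS from vertex 5 (neighbors processed in ascending order):
Visit order: 5, 6, 0, 1, 2, 7, 3, 4, 8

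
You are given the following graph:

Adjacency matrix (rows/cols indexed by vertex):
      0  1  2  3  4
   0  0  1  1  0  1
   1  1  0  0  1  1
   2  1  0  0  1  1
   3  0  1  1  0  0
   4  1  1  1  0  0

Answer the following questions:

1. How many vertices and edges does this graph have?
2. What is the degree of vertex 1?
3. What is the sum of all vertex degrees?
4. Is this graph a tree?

Count: 5 vertices, 7 edges.
Vertex 1 has neighbors [0, 3, 4], degree = 3.
Handshaking lemma: 2 * 7 = 14.
A tree on 5 vertices has 4 edges. This graph has 7 edges (3 extra). Not a tree.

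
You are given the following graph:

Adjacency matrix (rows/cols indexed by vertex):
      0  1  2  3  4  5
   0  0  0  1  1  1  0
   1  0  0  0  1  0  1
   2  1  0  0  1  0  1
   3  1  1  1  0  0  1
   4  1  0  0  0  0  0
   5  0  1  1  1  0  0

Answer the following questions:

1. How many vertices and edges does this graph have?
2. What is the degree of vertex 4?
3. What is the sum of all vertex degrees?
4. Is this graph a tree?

Count: 6 vertices, 8 edges.
Vertex 4 has neighbors [0], degree = 1.
Handshaking lemma: 2 * 8 = 16.
A tree on 6 vertices has 5 edges. This graph has 8 edges (3 extra). Not a tree.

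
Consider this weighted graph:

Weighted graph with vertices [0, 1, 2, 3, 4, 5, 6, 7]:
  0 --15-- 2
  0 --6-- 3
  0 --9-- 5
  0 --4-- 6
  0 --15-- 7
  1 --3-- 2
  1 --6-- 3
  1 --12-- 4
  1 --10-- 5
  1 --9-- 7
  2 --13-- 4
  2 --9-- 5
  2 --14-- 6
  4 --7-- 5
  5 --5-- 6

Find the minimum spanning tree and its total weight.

Applying Kruskal's algorithm (sort edges by weight, add if no cycle):
  Add (1,2) w=3
  Add (0,6) w=4
  Add (5,6) w=5
  Add (0,3) w=6
  Add (1,3) w=6
  Add (4,5) w=7
  Skip (0,5) w=9 (creates cycle)
  Add (1,7) w=9
  Skip (2,5) w=9 (creates cycle)
  Skip (1,5) w=10 (creates cycle)
  Skip (1,4) w=12 (creates cycle)
  Skip (2,4) w=13 (creates cycle)
  Skip (2,6) w=14 (creates cycle)
  Skip (0,2) w=15 (creates cycle)
  Skip (0,7) w=15 (creates cycle)
MST weight = 40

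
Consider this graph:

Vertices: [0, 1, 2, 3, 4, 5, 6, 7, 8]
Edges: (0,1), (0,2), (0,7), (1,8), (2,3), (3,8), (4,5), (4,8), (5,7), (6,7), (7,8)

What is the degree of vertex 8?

Vertex 8 has neighbors [1, 3, 4, 7], so deg(8) = 4.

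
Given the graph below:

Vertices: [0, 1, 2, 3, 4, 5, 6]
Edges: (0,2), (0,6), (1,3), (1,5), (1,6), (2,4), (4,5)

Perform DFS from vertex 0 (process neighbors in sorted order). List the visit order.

DFS from vertex 0 (neighbors processed in ascending order):
Visit order: 0, 2, 4, 5, 1, 3, 6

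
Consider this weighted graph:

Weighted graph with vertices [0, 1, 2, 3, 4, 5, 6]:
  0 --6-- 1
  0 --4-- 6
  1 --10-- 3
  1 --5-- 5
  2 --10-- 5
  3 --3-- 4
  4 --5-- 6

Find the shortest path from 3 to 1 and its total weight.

Using Dijkstra's algorithm from vertex 3:
Shortest path: 3 -> 1
Total weight: 10 = 10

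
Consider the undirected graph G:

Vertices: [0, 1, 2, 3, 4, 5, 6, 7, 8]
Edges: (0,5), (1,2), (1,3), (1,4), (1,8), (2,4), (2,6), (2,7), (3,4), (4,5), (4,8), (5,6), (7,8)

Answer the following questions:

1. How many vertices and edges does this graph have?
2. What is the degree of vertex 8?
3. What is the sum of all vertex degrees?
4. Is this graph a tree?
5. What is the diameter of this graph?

Count: 9 vertices, 13 edges.
Vertex 8 has neighbors [1, 4, 7], degree = 3.
Handshaking lemma: 2 * 13 = 26.
A tree on 9 vertices has 8 edges. This graph has 13 edges (5 extra). Not a tree.
Diameter (longest shortest path) = 4.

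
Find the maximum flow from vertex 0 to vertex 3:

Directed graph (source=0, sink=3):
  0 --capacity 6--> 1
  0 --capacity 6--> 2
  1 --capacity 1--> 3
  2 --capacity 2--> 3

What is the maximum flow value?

Computing max flow:
  Flow on (0->1): 1/6
  Flow on (0->2): 2/6
  Flow on (1->3): 1/1
  Flow on (2->3): 2/2
Maximum flow = 3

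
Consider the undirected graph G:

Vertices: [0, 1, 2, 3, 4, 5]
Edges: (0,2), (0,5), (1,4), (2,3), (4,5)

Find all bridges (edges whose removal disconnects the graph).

A bridge is an edge whose removal increases the number of connected components.
Bridges found: (0,2), (0,5), (1,4), (2,3), (4,5)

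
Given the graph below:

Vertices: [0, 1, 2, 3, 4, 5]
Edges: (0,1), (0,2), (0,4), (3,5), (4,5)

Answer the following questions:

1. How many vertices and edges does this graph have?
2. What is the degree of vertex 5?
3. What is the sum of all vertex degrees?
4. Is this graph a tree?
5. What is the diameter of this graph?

Count: 6 vertices, 5 edges.
Vertex 5 has neighbors [3, 4], degree = 2.
Handshaking lemma: 2 * 5 = 10.
A graph is a tree iff it is connected and has exactly n-1 edges. This graph is connected (all 6 vertices in one component) and has 6-1 = 5 edges. It is a tree.
Diameter (longest shortest path) = 4.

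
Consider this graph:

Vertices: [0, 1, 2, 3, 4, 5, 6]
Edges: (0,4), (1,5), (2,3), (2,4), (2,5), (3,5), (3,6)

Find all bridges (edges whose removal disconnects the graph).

A bridge is an edge whose removal increases the number of connected components.
Bridges found: (0,4), (1,5), (2,4), (3,6)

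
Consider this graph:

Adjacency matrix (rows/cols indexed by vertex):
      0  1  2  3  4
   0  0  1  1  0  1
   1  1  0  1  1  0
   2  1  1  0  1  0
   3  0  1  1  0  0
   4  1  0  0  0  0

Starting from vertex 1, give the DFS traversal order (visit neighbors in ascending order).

DFS from vertex 1 (neighbors processed in ascending order):
Visit order: 1, 0, 2, 3, 4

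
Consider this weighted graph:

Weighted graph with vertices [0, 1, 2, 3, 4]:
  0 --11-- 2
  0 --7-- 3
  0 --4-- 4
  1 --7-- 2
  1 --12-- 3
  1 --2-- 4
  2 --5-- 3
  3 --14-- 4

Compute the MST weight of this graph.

Applying Kruskal's algorithm (sort edges by weight, add if no cycle):
  Add (1,4) w=2
  Add (0,4) w=4
  Add (2,3) w=5
  Add (0,3) w=7
  Skip (1,2) w=7 (creates cycle)
  Skip (0,2) w=11 (creates cycle)
  Skip (1,3) w=12 (creates cycle)
  Skip (3,4) w=14 (creates cycle)
MST weight = 18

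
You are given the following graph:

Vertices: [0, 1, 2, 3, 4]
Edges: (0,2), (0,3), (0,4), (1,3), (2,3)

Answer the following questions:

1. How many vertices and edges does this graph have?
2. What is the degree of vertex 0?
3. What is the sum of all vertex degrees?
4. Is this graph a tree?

Count: 5 vertices, 5 edges.
Vertex 0 has neighbors [2, 3, 4], degree = 3.
Handshaking lemma: 2 * 5 = 10.
A tree on 5 vertices has 4 edges. This graph has 5 edges (1 extra). Not a tree.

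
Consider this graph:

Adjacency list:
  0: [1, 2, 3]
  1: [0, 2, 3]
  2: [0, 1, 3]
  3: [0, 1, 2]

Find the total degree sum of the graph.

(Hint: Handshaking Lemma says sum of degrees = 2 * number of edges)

Count edges: 6 edges.
By Handshaking Lemma: sum of degrees = 2 * 6 = 12.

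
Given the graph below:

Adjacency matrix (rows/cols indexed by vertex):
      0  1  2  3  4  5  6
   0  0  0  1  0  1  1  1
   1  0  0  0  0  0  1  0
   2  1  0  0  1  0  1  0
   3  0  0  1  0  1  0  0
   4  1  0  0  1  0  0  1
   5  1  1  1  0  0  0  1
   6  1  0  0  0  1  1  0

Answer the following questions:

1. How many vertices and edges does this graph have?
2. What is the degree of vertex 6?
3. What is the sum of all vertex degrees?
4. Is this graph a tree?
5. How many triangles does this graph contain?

Count: 7 vertices, 10 edges.
Vertex 6 has neighbors [0, 4, 5], degree = 3.
Handshaking lemma: 2 * 10 = 20.
A tree on 7 vertices has 6 edges. This graph has 10 edges (4 extra). Not a tree.
Number of triangles = 3.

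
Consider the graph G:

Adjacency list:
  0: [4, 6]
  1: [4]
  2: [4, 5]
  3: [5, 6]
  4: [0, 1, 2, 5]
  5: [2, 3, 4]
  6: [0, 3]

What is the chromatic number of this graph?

The graph has a maximum clique of size 3 (lower bound on chromatic number).
A valid 3-coloring: {0: 1, 1: 1, 2: 2, 3: 0, 4: 0, 5: 1, 6: 2}.
Chromatic number = 3.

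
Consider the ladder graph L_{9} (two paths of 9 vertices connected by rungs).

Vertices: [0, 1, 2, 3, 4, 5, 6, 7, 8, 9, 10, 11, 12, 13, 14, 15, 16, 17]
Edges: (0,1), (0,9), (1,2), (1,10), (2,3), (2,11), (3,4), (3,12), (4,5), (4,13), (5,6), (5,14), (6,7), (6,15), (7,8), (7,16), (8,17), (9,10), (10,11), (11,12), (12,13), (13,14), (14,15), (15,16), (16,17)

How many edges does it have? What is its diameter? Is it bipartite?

Ladder graph L_{9}: 9 rungs + 2 * (9-1) path edges = 9 + 16 = 25 edges.
Diameter = 9.
Ladder graphs are bipartite (alternating coloring along each path).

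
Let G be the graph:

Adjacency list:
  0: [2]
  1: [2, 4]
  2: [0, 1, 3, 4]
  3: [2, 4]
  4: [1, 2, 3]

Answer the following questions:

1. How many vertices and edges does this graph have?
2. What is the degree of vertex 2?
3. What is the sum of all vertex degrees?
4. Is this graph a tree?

Count: 5 vertices, 6 edges.
Vertex 2 has neighbors [0, 1, 3, 4], degree = 4.
Handshaking lemma: 2 * 6 = 12.
A tree on 5 vertices has 4 edges. This graph has 6 edges (2 extra). Not a tree.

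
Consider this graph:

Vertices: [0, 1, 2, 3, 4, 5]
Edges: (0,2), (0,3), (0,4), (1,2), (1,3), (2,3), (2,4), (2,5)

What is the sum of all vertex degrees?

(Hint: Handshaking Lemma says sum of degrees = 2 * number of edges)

Count edges: 8 edges.
By Handshaking Lemma: sum of degrees = 2 * 8 = 16.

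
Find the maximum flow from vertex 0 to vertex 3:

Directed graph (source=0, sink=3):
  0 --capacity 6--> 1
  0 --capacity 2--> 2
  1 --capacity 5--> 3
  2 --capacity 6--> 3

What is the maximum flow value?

Computing max flow:
  Flow on (0->1): 5/6
  Flow on (0->2): 2/2
  Flow on (1->3): 5/5
  Flow on (2->3): 2/6
Maximum flow = 7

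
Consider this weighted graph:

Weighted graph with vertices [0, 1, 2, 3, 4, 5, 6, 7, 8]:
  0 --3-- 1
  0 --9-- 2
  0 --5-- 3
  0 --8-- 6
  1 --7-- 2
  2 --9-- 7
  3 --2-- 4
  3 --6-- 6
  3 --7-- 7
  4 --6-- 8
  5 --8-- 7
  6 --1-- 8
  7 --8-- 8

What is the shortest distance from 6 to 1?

Using Dijkstra's algorithm from vertex 6:
Shortest path: 6 -> 0 -> 1
Total weight: 8 + 3 = 11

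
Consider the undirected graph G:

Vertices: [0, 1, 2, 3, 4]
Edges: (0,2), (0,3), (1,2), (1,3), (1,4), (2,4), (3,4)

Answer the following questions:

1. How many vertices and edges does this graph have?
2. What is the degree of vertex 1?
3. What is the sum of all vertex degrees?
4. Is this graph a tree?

Count: 5 vertices, 7 edges.
Vertex 1 has neighbors [2, 3, 4], degree = 3.
Handshaking lemma: 2 * 7 = 14.
A tree on 5 vertices has 4 edges. This graph has 7 edges (3 extra). Not a tree.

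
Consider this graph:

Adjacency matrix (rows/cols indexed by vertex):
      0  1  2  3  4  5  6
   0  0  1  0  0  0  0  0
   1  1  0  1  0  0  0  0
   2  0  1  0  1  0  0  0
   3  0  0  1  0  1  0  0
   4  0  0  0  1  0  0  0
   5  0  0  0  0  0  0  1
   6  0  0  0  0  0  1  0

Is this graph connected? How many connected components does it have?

Checking connectivity: the graph has 2 connected component(s).
Components: [[0, 1, 2, 3, 4], [5, 6]]. The graph is NOT connected.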